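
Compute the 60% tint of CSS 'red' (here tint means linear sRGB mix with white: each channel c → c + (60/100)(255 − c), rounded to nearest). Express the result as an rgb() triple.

CSS red is rgb(255, 0, 0).
A 60% tint moves each channel 60% toward 255:
  R: 255 + 0.6×(255−255) = 255 + 0 = 255 → 255
  G: 0 + 153 = 153 → 153
  B: 0 + 0.6×(255−0) = 0 + 153 = 153 → 153

rgb(255, 153, 153)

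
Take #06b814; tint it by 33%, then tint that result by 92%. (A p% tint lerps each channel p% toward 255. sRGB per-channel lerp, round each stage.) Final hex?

#06b814 is rgb(6, 184, 20).
A 33% tint moves each channel 33% toward 255:
  R: 6 + 0.33×(255−6) = 6 + 82.17 = 88.17 → 88
  G: 184 + 0.33×(255−184) = 184 + 23.43 = 207.43 → 207
  B: 20 + 0.33×(255−20) = 20 + 77.55 = 97.55 → 98
After the tint: rgb(88, 207, 98) = #58cf62.
A 92% tint moves each channel 92% toward 255:
  R: 88 + 0.92×(255−88) = 88 + 153.64 = 241.64 → 242
  G: 207 + 0.92×(255−207) = 207 + 44.16 = 251.16 → 251
  B: 98 + 0.92×(255−98) = 98 + 144.44 = 242.44 → 242
rgb(242, 251, 242) = #f2fbf2.

#f2fbf2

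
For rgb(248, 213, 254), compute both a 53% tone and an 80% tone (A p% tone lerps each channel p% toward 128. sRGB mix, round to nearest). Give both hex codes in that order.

53% tone:
  R: 248 + 0.53×(128−248) = 248 − 63.6 = 184.4 → 184
  G: 213 + 0.53×(128−213) = 213 − 45.05 = 167.95 → 168
  B: 254 + 0.53×(128−254) = 254 − 66.78 = 187.22 → 187
  → #B8A8BB
80% tone:
  R: 248 + 0.8×(128−248) = 248 − 96 = 152 → 152
  G: 213 + 0.8×(128−213) = 213 − 68 = 145 → 145
  B: 254 + 0.8×(128−254) = 254 − 100.8 = 153.2 → 153
  → #989199

#B8A8BB, #989199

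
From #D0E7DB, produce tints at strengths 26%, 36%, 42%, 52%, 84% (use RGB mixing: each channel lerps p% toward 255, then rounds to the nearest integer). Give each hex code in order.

#D0E7DB is rgb(208, 231, 219).
26%: (208 + 12.22 = 220.22→220, 231 + 6.24 = 237.24→237, 219 + 9.36 = 228.36→228) → #DCEDE4
36%: (208 + 16.92 = 224.92→225, 231 + 8.64 = 239.64→240, 219 + 12.96 = 231.96→232) → #E1F0E8
42%: (208 + 19.74 = 227.74→228, 231 + 10.08 = 241.08→241, 219 + 15.12 = 234.12→234) → #E4F1EA
52%: (208 + 24.44 = 232.44→232, 231 + 12.48 = 243.48→243, 219 + 18.72 = 237.72→238) → #E8F3EE
84%: (208 + 39.48 = 247.48→247, 231 + 20.16 = 251.16→251, 219 + 30.24 = 249.24→249) → #F7FBF9

#DCEDE4, #E1F0E8, #E4F1EA, #E8F3EE, #F7FBF9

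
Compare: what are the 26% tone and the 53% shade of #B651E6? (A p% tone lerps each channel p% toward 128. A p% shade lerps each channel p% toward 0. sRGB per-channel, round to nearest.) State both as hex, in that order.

#A85DCB, #56266C

#B651E6 is rgb(182, 81, 230).
26% tone:
  R: 182 + 0.26×(128−182) = 182 − 14.04 = 167.96 → 168
  G: 81 + 12.22 = 93.22 → 93
  B: 230 − 26.52 = 203.48 → 203
  → #A85DCB
53% shade:
  R: 182 − 96.46 = 85.54 → 86
  G: 81 + 0.53×(0−81) = 81 − 42.93 = 38.07 → 38
  B: 230 + 0.53×(0−230) = 230 − 121.9 = 108.1 → 108
  → #56266C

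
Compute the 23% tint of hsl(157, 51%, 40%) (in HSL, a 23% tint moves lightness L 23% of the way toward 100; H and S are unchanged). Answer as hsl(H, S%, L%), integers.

hsl(157, 51%, 54%)

L moves 23% from 40 toward 100: 40 + 13.8 = 53.8 → 54.
H and S are unchanged.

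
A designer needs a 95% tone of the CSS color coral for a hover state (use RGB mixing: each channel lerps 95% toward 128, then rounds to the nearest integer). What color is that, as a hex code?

CSS coral is rgb(255, 127, 80).
A 95% tone moves each channel 95% toward 128:
  R: 255 − 120.65 = 134.35 → 134
  G: 127 + 0.95×(128−127) = 127 + 0.95 = 127.95 → 128
  B: 80 + 0.95×(128−80) = 80 + 45.6 = 125.6 → 126
rgb(134, 128, 126) = #86807e.

#86807e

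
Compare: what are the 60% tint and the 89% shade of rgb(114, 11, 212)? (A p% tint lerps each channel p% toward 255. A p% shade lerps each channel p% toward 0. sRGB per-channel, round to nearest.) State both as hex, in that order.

60% tint:
  R: 114 + 84.6 = 198.6 → 199
  G: 11 + 0.6×(255−11) = 11 + 146.4 = 157.4 → 157
  B: 212 + 0.6×(255−212) = 212 + 25.8 = 237.8 → 238
  → #c79dee
89% shade:
  R: 114 − 101.46 = 12.54 → 13
  G: 11 + 0.89×(0−11) = 11 − 9.79 = 1.21 → 1
  B: 212 − 188.68 = 23.32 → 23
  → #0d0117

#c79dee, #0d0117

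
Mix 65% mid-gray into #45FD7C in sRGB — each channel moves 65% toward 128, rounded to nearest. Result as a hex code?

#6BAC7F

#45FD7C is rgb(69, 253, 124).
Lerp each channel 65% toward 128:
  R: 69 + 0.65×(128−69) = 69 + 38.35 = 107.35 → 107
  G: 253 + 0.65×(128−253) = 253 − 81.25 = 171.75 → 172
  B: 124 + 2.6 = 126.6 → 127
rgb(107, 172, 127) = #6BAC7F.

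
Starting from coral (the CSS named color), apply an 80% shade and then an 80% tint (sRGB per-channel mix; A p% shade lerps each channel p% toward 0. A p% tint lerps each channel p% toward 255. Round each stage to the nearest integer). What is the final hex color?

#D6D1CF

CSS coral is rgb(255, 127, 80).
Lerp each channel 80% toward 0:
  R: 255 − 204 = 51 → 51
  G: 127 + 0.8×(0−127) = 127 − 101.6 = 25.4 → 25
  B: 80 + 0.8×(0−80) = 80 − 64 = 16 → 16
After the shade: rgb(51, 25, 16) = #331910.
Lerp each channel 80% toward 255:
  R: 51 + 0.8×(255−51) = 51 + 163.2 = 214.2 → 214
  G: 25 + 0.8×(255−25) = 25 + 184 = 209 → 209
  B: 16 + 191.2 = 207.2 → 207
rgb(214, 209, 207) = #D6D1CF.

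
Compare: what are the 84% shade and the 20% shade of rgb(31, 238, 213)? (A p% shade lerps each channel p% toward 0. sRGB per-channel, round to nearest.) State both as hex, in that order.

#052622, #19beaa

84% shade:
  R: 31 + 0.84×(0−31) = 31 − 26.04 = 4.96 → 5
  G: 238 + 0.84×(0−238) = 238 − 199.92 = 38.08 → 38
  B: 213 − 178.92 = 34.08 → 34
  → #052622
20% shade:
  R: 31 + 0.2×(0−31) = 31 − 6.2 = 24.8 → 25
  G: 238 − 47.6 = 190.4 → 190
  B: 213 − 42.6 = 170.4 → 170
  → #19beaa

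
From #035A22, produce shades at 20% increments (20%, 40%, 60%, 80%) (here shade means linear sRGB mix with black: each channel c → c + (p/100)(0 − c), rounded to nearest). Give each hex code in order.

#035A22 is rgb(3, 90, 34).
20%: (3 − 0.6 = 2.4→2, 90 − 18 = 72→72, 34 − 6.8 = 27.2→27) → #02481B
40%: (3 − 1.2 = 1.8→2, 90 − 36 = 54→54, 34 − 13.6 = 20.4→20) → #023614
60%: (3 − 1.8 = 1.2→1, 90 − 54 = 36→36, 34 − 20.4 = 13.6→14) → #01240E
80%: (3 − 2.4 = 0.6→1, 90 − 72 = 18→18, 34 − 27.2 = 6.8→7) → #011207

#02481B, #023614, #01240E, #011207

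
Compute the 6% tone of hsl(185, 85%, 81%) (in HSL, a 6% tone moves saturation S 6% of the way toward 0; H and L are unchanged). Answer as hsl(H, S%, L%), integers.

S moves 6% from 85 toward 0: 85 − 5.1 = 79.9 → 80.
H and L are unchanged.

hsl(185, 80%, 81%)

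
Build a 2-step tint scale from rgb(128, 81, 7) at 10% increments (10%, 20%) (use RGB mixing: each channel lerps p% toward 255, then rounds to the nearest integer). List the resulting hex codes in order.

10%: (128 + 12.7 = 140.7→141, 81 + 17.4 = 98.4→98, 7 + 24.8 = 31.8→32) → #8D6220
20%: (128 + 25.4 = 153.4→153, 81 + 34.8 = 115.8→116, 7 + 49.6 = 56.6→57) → #997439

#8D6220, #997439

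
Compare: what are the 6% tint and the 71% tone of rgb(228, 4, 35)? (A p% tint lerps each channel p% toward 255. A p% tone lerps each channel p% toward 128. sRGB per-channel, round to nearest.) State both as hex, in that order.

#e61330, #9d5c65

6% tint:
  R: 228 + 0.06×(255−228) = 228 + 1.62 = 229.62 → 230
  G: 4 + 15.06 = 19.06 → 19
  B: 35 + 0.06×(255−35) = 35 + 13.2 = 48.2 → 48
  → #e61330
71% tone:
  R: 228 + 0.71×(128−228) = 228 − 71 = 157 → 157
  G: 4 + 0.71×(128−4) = 4 + 88.04 = 92.04 → 92
  B: 35 + 66.03 = 101.03 → 101
  → #9d5c65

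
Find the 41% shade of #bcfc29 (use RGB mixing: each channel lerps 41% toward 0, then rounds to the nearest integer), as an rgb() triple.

rgb(111, 149, 24)

#bcfc29 is rgb(188, 252, 41).
A 41% shade moves each channel 41% toward 0:
  R: 188 − 77.08 = 110.92 → 111
  G: 252 − 103.32 = 148.68 → 149
  B: 41 − 16.81 = 24.19 → 24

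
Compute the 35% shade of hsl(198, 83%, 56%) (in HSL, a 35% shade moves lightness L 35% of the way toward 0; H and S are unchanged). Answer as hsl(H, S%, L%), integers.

L moves 35% from 56 toward 0: 56 − 19.6 = 36.4 → 36.
H and S are unchanged.

hsl(198, 83%, 36%)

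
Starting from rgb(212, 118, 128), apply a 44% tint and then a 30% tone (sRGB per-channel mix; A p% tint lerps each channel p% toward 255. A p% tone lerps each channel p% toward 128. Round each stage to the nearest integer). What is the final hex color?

A 44% tint moves each channel 44% toward 255:
  R: 212 + 0.44×(255−212) = 212 + 18.92 = 230.92 → 231
  G: 118 + 0.44×(255−118) = 118 + 60.28 = 178.28 → 178
  B: 128 + 55.88 = 183.88 → 184
After the tint: rgb(231, 178, 184) = #e7b2b8.
Per channel, c → c + 0.3(128 − c):
  R: 231 + 0.3×(128−231) = 231 − 30.9 = 200.1 → 200
  G: 178 + 0.3×(128−178) = 178 − 15 = 163 → 163
  B: 184 + 0.3×(128−184) = 184 − 16.8 = 167.2 → 167
rgb(200, 163, 167) = #c8a3a7.

#c8a3a7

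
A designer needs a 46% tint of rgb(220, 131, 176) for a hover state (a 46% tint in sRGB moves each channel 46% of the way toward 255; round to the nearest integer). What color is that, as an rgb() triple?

Lerp each channel 46% toward 255:
  R: 220 + 0.46×(255−220) = 220 + 16.1 = 236.1 → 236
  G: 131 + 0.46×(255−131) = 131 + 57.04 = 188.04 → 188
  B: 176 + 0.46×(255−176) = 176 + 36.34 = 212.34 → 212

rgb(236, 188, 212)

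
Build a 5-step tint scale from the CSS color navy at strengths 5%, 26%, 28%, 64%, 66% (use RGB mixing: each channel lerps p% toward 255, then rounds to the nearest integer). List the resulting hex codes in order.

CSS navy is rgb(0, 0, 128).
5%: (0 + 12.75 = 12.75→13, 0 + 12.75 = 12.75→13, 128 + 6.35 = 134.35→134) → #0d0d86
26%: (0 + 66.3 = 66.3→66, 0 + 66.3 = 66.3→66, 128 + 33.02 = 161.02→161) → #4242a1
28%: (0 + 71.4 = 71.4→71, 0 + 71.4 = 71.4→71, 128 + 35.56 = 163.56→164) → #4747a4
64%: (0 + 163.2 = 163.2→163, 0 + 163.2 = 163.2→163, 128 + 81.28 = 209.28→209) → #a3a3d1
66%: (0 + 168.3 = 168.3→168, 0 + 168.3 = 168.3→168, 128 + 83.82 = 211.82→212) → #a8a8d4

#0d0d86, #4242a1, #4747a4, #a3a3d1, #a8a8d4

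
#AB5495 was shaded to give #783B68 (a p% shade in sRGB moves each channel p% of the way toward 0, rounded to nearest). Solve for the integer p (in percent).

30%

#AB5495 is rgb(171, 84, 149); #783B68 is rgb(120, 59, 104).
On the R channel (widest range): 120 ≈ 171 + (p/100)(0 − 171), so p ≈ 100×(120 − 171)/(0 − 171) = -5100/-171 = 29.82.
p = 30 reproduces all three channels after rounding.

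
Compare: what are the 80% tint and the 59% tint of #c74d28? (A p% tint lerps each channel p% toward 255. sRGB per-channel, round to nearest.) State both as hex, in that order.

#c74d28 is rgb(199, 77, 40).
80% tint:
  R: 199 + 44.8 = 243.8 → 244
  G: 77 + 0.8×(255−77) = 77 + 142.4 = 219.4 → 219
  B: 40 + 172 = 212 → 212
  → #f4dbd4
59% tint:
  R: 199 + 0.59×(255−199) = 199 + 33.04 = 232.04 → 232
  G: 77 + 105.02 = 182.02 → 182
  B: 40 + 0.59×(255−40) = 40 + 126.85 = 166.85 → 167
  → #e8b6a7

#f4dbd4, #e8b6a7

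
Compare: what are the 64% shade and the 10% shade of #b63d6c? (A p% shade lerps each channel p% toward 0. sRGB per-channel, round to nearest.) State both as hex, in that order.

#b63d6c is rgb(182, 61, 108).
64% shade:
  R: 182 + 0.64×(0−182) = 182 − 116.48 = 65.52 → 66
  G: 61 + 0.64×(0−61) = 61 − 39.04 = 21.96 → 22
  B: 108 − 69.12 = 38.88 → 39
  → #421627
10% shade:
  R: 182 + 0.1×(0−182) = 182 − 18.2 = 163.8 → 164
  G: 61 − 6.1 = 54.9 → 55
  B: 108 + 0.1×(0−108) = 108 − 10.8 = 97.2 → 97
  → #a43761

#421627, #a43761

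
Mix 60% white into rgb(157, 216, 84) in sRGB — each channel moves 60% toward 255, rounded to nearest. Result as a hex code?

Per channel, c → c + 0.6(255 − c):
  R: 157 + 0.6×(255−157) = 157 + 58.8 = 215.8 → 216
  G: 216 + 23.4 = 239.4 → 239
  B: 84 + 0.6×(255−84) = 84 + 102.6 = 186.6 → 187
rgb(216, 239, 187) = #d8efbb.

#d8efbb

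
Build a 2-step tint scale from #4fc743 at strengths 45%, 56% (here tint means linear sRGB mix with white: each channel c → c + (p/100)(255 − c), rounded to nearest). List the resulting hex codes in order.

#4fc743 is rgb(79, 199, 67).
45%: (79 + 79.2 = 158.2→158, 199 + 25.2 = 224.2→224, 67 + 84.6 = 151.6→152) → #9ee098
56%: (79 + 98.56 = 177.56→178, 199 + 31.36 = 230.36→230, 67 + 105.28 = 172.28→172) → #b2e6ac

#9ee098, #b2e6ac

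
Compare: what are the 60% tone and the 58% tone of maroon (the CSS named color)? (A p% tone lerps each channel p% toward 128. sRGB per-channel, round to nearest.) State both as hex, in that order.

CSS maroon is rgb(128, 0, 0).
60% tone:
  R: 128 + 0 = 128 → 128
  G: 0 + 76.8 = 76.8 → 77
  B: 0 + 0.6×(128−0) = 0 + 76.8 = 76.8 → 77
  → #804D4D
58% tone:
  R: 128 + 0 = 128 → 128
  G: 0 + 74.24 = 74.24 → 74
  B: 0 + 74.24 = 74.24 → 74
  → #804A4A

#804D4D, #804A4A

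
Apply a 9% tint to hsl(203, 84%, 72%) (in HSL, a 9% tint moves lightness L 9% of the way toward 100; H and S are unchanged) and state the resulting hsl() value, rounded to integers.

hsl(203, 84%, 75%)

L moves 9% from 72 toward 100: 72 + 2.52 = 74.52 → 75.
H and S are unchanged.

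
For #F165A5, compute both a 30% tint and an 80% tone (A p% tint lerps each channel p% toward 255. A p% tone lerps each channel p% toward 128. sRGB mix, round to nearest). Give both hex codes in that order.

#F593C0, #977B87

#F165A5 is rgb(241, 101, 165).
30% tint:
  R: 241 + 4.2 = 245.2 → 245
  G: 101 + 46.2 = 147.2 → 147
  B: 165 + 0.3×(255−165) = 165 + 27 = 192 → 192
  → #F593C0
80% tone:
  R: 241 − 90.4 = 150.6 → 151
  G: 101 + 21.6 = 122.6 → 123
  B: 165 + 0.8×(128−165) = 165 − 29.6 = 135.4 → 135
  → #977B87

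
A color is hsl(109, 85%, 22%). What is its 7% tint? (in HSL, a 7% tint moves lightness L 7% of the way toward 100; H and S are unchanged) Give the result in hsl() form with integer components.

hsl(109, 85%, 27%)

L moves 7% from 22 toward 100: 22 + 5.46 = 27.46 → 27.
H and S are unchanged.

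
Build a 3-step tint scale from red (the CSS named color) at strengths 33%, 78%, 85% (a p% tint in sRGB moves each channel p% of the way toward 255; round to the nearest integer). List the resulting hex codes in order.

#ff5454, #ffc7c7, #ffd9d9

CSS red is rgb(255, 0, 0).
33%: (255→255, 0 + 84.15 = 84.15→84, 0 + 84.15 = 84.15→84) → #ff5454
78%: (255→255, 0 + 198.9 = 198.9→199, 0 + 198.9 = 198.9→199) → #ffc7c7
85%: (255→255, 0 + 216.75 = 216.75→217, 0 + 216.75 = 216.75→217) → #ffd9d9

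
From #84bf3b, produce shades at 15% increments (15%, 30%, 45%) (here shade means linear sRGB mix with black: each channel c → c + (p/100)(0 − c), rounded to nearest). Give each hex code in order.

#70a232, #5c8629, #496920

#84bf3b is rgb(132, 191, 59).
15%: (132 − 19.8 = 112.2→112, 191 − 28.65 = 162.35→162, 59 − 8.85 = 50.15→50) → #70a232
30%: (132 − 39.6 = 92.4→92, 191 − 57.3 = 133.7→134, 59 − 17.7 = 41.3→41) → #5c8629
45%: (132 − 59.4 = 72.6→73, 191 − 85.95 = 105.05→105, 59 − 26.55 = 32.45→32) → #496920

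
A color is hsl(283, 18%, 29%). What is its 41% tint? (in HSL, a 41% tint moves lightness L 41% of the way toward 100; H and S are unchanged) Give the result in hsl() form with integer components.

L moves 41% from 29 toward 100: 29 + 29.11 = 58.11 → 58.
H and S are unchanged.

hsl(283, 18%, 58%)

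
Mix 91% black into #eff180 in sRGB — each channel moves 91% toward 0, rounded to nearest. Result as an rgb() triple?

rgb(22, 22, 12)

#eff180 is rgb(239, 241, 128).
Lerp each channel 91% toward 0:
  R: 239 − 217.49 = 21.51 → 22
  G: 241 − 219.31 = 21.69 → 22
  B: 128 − 116.48 = 11.52 → 12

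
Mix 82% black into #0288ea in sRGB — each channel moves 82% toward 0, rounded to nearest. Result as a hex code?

#00182a

#0288ea is rgb(2, 136, 234).
Per channel, c → c + 0.82(0 − c):
  R: 2 + 0.82×(0−2) = 2 − 1.64 = 0.36 → 0
  G: 136 + 0.82×(0−136) = 136 − 111.52 = 24.48 → 24
  B: 234 − 191.88 = 42.12 → 42
rgb(0, 24, 42) = #00182a.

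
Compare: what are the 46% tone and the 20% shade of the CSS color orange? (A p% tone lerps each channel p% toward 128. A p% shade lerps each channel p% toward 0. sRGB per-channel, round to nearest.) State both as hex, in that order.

CSS orange is rgb(255, 165, 0).
46% tone:
  R: 255 − 58.42 = 196.58 → 197
  G: 165 + 0.46×(128−165) = 165 − 17.02 = 147.98 → 148
  B: 0 + 58.88 = 58.88 → 59
  → #C5943B
20% shade:
  R: 255 + 0.2×(0−255) = 255 − 51 = 204 → 204
  G: 165 − 33 = 132 → 132
  B: 0 + 0.2×(0−0) = 0 + 0 = 0 → 0
  → #CC8400

#C5943B, #CC8400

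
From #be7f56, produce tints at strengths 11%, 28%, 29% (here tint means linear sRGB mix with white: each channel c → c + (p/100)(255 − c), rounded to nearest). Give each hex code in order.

#c58d69, #d0a385, #d1a487

#be7f56 is rgb(190, 127, 86).
11%: (190 + 7.15 = 197.15→197, 127 + 14.08 = 141.08→141, 86 + 18.59 = 104.59→105) → #c58d69
28%: (190 + 18.2 = 208.2→208, 127 + 35.84 = 162.84→163, 86 + 47.32 = 133.32→133) → #d0a385
29%: (190 + 18.85 = 208.85→209, 127 + 37.12 = 164.12→164, 86 + 49.01 = 135.01→135) → #d1a487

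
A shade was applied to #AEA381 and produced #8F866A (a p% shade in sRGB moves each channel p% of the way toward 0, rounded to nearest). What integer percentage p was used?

#AEA381 is rgb(174, 163, 129); #8F866A is rgb(143, 134, 106).
On the R channel (widest range): 143 ≈ 174 + (p/100)(0 − 174), so p ≈ 100×(143 − 174)/(0 − 174) = -3100/-174 = 17.82.
p = 18 reproduces all three channels after rounding.

18%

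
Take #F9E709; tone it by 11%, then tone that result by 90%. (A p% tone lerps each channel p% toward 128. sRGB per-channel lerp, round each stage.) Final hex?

#F9E709 is rgb(249, 231, 9).
Per channel, c → c + 0.11(128 − c):
  R: 249 − 13.31 = 235.69 → 236
  G: 231 − 11.33 = 219.67 → 220
  B: 9 + 0.11×(128−9) = 9 + 13.09 = 22.09 → 22
After the tone: rgb(236, 220, 22) = #ECDC16.
A 90% tone moves each channel 90% toward 128:
  R: 236 + 0.9×(128−236) = 236 − 97.2 = 138.8 → 139
  G: 220 − 82.8 = 137.2 → 137
  B: 22 + 0.9×(128−22) = 22 + 95.4 = 117.4 → 117
rgb(139, 137, 117) = #8B8975.

#8B8975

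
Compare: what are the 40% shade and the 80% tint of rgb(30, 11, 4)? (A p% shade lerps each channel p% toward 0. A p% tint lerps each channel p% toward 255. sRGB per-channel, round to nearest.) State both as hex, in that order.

40% shade:
  R: 30 + 0.4×(0−30) = 30 − 12 = 18 → 18
  G: 11 − 4.4 = 6.6 → 7
  B: 4 + 0.4×(0−4) = 4 − 1.6 = 2.4 → 2
  → #120702
80% tint:
  R: 30 + 180 = 210 → 210
  G: 11 + 195.2 = 206.2 → 206
  B: 4 + 0.8×(255−4) = 4 + 200.8 = 204.8 → 205
  → #d2cecd

#120702, #d2cecd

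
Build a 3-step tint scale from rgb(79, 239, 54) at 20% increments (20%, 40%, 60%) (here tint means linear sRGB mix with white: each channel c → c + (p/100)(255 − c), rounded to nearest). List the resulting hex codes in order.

20%: (79 + 35.2 = 114.2→114, 239 + 3.2 = 242.2→242, 54 + 40.2 = 94.2→94) → #72F25E
40%: (79 + 70.4 = 149.4→149, 239 + 6.4 = 245.4→245, 54 + 80.4 = 134.4→134) → #95F586
60%: (79 + 105.6 = 184.6→185, 239 + 9.6 = 248.6→249, 54 + 120.6 = 174.6→175) → #B9F9AF

#72F25E, #95F586, #B9F9AF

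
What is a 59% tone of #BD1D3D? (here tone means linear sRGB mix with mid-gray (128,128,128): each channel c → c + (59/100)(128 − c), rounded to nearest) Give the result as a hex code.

#BD1D3D is rgb(189, 29, 61).
Per channel, c → c + 0.59(128 − c):
  R: 189 + 0.59×(128−189) = 189 − 35.99 = 153.01 → 153
  G: 29 + 0.59×(128−29) = 29 + 58.41 = 87.41 → 87
  B: 61 + 39.53 = 100.53 → 101
rgb(153, 87, 101) = #995765.

#995765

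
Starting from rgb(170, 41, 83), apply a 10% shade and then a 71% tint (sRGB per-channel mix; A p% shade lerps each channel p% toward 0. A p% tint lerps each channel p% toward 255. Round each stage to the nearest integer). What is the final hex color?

#E1C0CB

A 10% shade moves each channel 10% toward 0:
  R: 170 − 17 = 153 → 153
  G: 41 + 0.1×(0−41) = 41 − 4.1 = 36.9 → 37
  B: 83 − 8.3 = 74.7 → 75
After the shade: rgb(153, 37, 75) = #99254B.
Per channel, c → c + 0.71(255 − c):
  R: 153 + 0.71×(255−153) = 153 + 72.42 = 225.42 → 225
  G: 37 + 0.71×(255−37) = 37 + 154.78 = 191.78 → 192
  B: 75 + 127.8 = 202.8 → 203
rgb(225, 192, 203) = #E1C0CB.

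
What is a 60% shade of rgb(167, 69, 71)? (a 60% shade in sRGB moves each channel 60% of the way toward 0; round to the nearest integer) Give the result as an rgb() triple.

Lerp each channel 60% toward 0:
  R: 167 + 0.6×(0−167) = 167 − 100.2 = 66.8 → 67
  G: 69 + 0.6×(0−69) = 69 − 41.4 = 27.6 → 28
  B: 71 − 42.6 = 28.4 → 28

rgb(67, 28, 28)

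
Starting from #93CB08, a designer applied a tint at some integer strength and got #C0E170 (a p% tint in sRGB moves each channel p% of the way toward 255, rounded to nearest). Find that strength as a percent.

#93CB08 is rgb(147, 203, 8); #C0E170 is rgb(192, 225, 112).
On the B channel (widest range): 112 ≈ 8 + (p/100)(255 − 8), so p ≈ 100×(112 − 8)/(255 − 8) = 10400/247 = 42.11.
p = 42 reproduces all three channels after rounding.

42%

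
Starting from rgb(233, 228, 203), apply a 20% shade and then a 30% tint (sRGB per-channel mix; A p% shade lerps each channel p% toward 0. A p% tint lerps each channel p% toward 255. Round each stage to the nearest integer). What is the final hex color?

#CFCCBE

A 20% shade moves each channel 20% toward 0:
  R: 233 − 46.6 = 186.4 → 186
  G: 228 − 45.6 = 182.4 → 182
  B: 203 − 40.6 = 162.4 → 162
After the shade: rgb(186, 182, 162) = #BAB6A2.
Lerp each channel 30% toward 255:
  R: 186 + 0.3×(255−186) = 186 + 20.7 = 206.7 → 207
  G: 182 + 0.3×(255−182) = 182 + 21.9 = 203.9 → 204
  B: 162 + 0.3×(255−162) = 162 + 27.9 = 189.9 → 190
rgb(207, 204, 190) = #CFCCBE.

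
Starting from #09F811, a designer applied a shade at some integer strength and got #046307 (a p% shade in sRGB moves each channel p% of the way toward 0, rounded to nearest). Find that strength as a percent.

60%

#09F811 is rgb(9, 248, 17); #046307 is rgb(4, 99, 7).
On the G channel (widest range): 99 ≈ 248 + (p/100)(0 − 248), so p ≈ 100×(99 − 248)/(0 − 248) = -14900/-248 = 60.08.
p = 60 reproduces all three channels after rounding.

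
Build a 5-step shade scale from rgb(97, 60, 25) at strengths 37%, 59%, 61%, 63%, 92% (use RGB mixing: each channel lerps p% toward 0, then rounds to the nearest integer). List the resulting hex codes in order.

#3d2610, #28190a, #26170a, #241609, #080502

37%: (97 − 35.89 = 61.11→61, 60 − 22.2 = 37.8→38, 25 − 9.25 = 15.75→16) → #3d2610
59%: (97 − 57.23 = 39.77→40, 60 − 35.4 = 24.6→25, 25 − 14.75 = 10.25→10) → #28190a
61%: (97 − 59.17 = 37.83→38, 60 − 36.6 = 23.4→23, 25 − 15.25 = 9.75→10) → #26170a
63%: (97 − 61.11 = 35.89→36, 60 − 37.8 = 22.2→22, 25 − 15.75 = 9.25→9) → #241609
92%: (97 − 89.24 = 7.76→8, 60 − 55.2 = 4.8→5, 25 − 23 = 2→2) → #080502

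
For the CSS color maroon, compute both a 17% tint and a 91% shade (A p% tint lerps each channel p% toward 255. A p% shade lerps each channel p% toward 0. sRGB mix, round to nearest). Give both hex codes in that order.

#962B2B, #0C0000

CSS maroon is rgb(128, 0, 0).
17% tint:
  R: 128 + 21.59 = 149.59 → 150
  G: 0 + 0.17×(255−0) = 0 + 43.35 = 43.35 → 43
  B: 0 + 43.35 = 43.35 → 43
  → #962B2B
91% shade:
  R: 128 + 0.91×(0−128) = 128 − 116.48 = 11.52 → 12
  G: 0 + 0.91×(0−0) = 0 + 0 = 0 → 0
  B: 0 + 0.91×(0−0) = 0 + 0 = 0 → 0
  → #0C0000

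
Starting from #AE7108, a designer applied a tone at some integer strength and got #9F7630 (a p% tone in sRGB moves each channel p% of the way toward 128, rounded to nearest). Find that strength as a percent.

33%

#AE7108 is rgb(174, 113, 8); #9F7630 is rgb(159, 118, 48).
On the B channel (widest range): 48 ≈ 8 + (p/100)(128 − 8), so p ≈ 100×(48 − 8)/(128 − 8) = 4000/120 = 33.33.
p = 33 reproduces all three channels after rounding.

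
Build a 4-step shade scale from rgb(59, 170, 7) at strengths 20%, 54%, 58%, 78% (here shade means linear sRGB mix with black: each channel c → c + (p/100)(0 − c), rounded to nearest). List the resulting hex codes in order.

20%: (59 − 11.8 = 47.2→47, 170 − 34 = 136→136, 7 − 1.4 = 5.6→6) → #2F8806
54%: (59 − 31.86 = 27.14→27, 170 − 91.8 = 78.2→78, 7 − 3.78 = 3.22→3) → #1B4E03
58%: (59 − 34.22 = 24.78→25, 170 − 98.6 = 71.4→71, 7 − 4.06 = 2.94→3) → #194703
78%: (59 − 46.02 = 12.98→13, 170 − 132.6 = 37.4→37, 7 − 5.46 = 1.54→2) → #0D2502

#2F8806, #1B4E03, #194703, #0D2502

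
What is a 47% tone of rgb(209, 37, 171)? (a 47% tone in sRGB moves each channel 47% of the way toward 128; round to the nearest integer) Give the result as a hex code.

#ab5097

A 47% tone moves each channel 47% toward 128:
  R: 209 − 38.07 = 170.93 → 171
  G: 37 + 0.47×(128−37) = 37 + 42.77 = 79.77 → 80
  B: 171 + 0.47×(128−171) = 171 − 20.21 = 150.79 → 151
rgb(171, 80, 151) = #ab5097.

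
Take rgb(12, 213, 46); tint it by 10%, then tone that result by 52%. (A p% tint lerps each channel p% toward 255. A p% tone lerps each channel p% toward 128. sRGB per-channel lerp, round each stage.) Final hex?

#54AB63

Per channel, c → c + 0.1(255 − c):
  R: 12 + 0.1×(255−12) = 12 + 24.3 = 36.3 → 36
  G: 213 + 0.1×(255−213) = 213 + 4.2 = 217.2 → 217
  B: 46 + 0.1×(255−46) = 46 + 20.9 = 66.9 → 67
After the tint: rgb(36, 217, 67) = #24D943.
A 52% tone moves each channel 52% toward 128:
  R: 36 + 47.84 = 83.84 → 84
  G: 217 + 0.52×(128−217) = 217 − 46.28 = 170.72 → 171
  B: 67 + 0.52×(128−67) = 67 + 31.72 = 98.72 → 99
rgb(84, 171, 99) = #54AB63.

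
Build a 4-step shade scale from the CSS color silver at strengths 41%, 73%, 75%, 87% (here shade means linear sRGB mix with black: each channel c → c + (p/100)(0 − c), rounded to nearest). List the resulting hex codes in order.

CSS silver is rgb(192, 192, 192).
41%: (192 − 78.72 = 113.28→113, 192 − 78.72 = 113.28→113, 192 − 78.72 = 113.28→113) → #717171
73%: (192 − 140.16 = 51.84→52, 192 − 140.16 = 51.84→52, 192 − 140.16 = 51.84→52) → #343434
75%: (192 − 144 = 48→48, 192 − 144 = 48→48, 192 − 144 = 48→48) → #303030
87%: (192 − 167.04 = 24.96→25, 192 − 167.04 = 24.96→25, 192 − 167.04 = 24.96→25) → #191919

#717171, #343434, #303030, #191919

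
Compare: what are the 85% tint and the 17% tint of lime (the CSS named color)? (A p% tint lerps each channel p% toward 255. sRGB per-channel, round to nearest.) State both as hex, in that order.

#D9FFD9, #2BFF2B

CSS lime is rgb(0, 255, 0).
85% tint:
  R: 0 + 216.75 = 216.75 → 217
  G: 255 + 0.85×(255−255) = 255 + 0 = 255 → 255
  B: 0 + 216.75 = 216.75 → 217
  → #D9FFD9
17% tint:
  R: 0 + 43.35 = 43.35 → 43
  G: 255 + 0.17×(255−255) = 255 + 0 = 255 → 255
  B: 0 + 0.17×(255−0) = 0 + 43.35 = 43.35 → 43
  → #2BFF2B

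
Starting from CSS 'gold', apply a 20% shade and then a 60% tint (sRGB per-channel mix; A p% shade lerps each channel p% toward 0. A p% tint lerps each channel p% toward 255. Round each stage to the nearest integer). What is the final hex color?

CSS gold is rgb(255, 215, 0).
Lerp each channel 20% toward 0:
  R: 255 − 51 = 204 → 204
  G: 215 + 0.2×(0−215) = 215 − 43 = 172 → 172
  B: 0 + 0 = 0 → 0
After the shade: rgb(204, 172, 0) = #CCAC00.
A 60% tint moves each channel 60% toward 255:
  R: 204 + 30.6 = 234.6 → 235
  G: 172 + 49.8 = 221.8 → 222
  B: 0 + 0.6×(255−0) = 0 + 153 = 153 → 153
rgb(235, 222, 153) = #EBDE99.

#EBDE99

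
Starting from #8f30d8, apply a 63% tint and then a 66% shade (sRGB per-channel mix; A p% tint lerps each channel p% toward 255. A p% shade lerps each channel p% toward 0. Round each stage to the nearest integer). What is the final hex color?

#8f30d8 is rgb(143, 48, 216).
A 63% tint moves each channel 63% toward 255:
  R: 143 + 0.63×(255−143) = 143 + 70.56 = 213.56 → 214
  G: 48 + 0.63×(255−48) = 48 + 130.41 = 178.41 → 178
  B: 216 + 0.63×(255−216) = 216 + 24.57 = 240.57 → 241
After the tint: rgb(214, 178, 241) = #d6b2f1.
A 66% shade moves each channel 66% toward 0:
  R: 214 − 141.24 = 72.76 → 73
  G: 178 + 0.66×(0−178) = 178 − 117.48 = 60.52 → 61
  B: 241 + 0.66×(0−241) = 241 − 159.06 = 81.94 → 82
rgb(73, 61, 82) = #493d52.

#493d52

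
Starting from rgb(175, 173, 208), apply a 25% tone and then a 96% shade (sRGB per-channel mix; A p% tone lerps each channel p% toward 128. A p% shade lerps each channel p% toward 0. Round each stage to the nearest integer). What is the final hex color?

#070608

A 25% tone moves each channel 25% toward 128:
  R: 175 − 11.75 = 163.25 → 163
  G: 173 − 11.25 = 161.75 → 162
  B: 208 + 0.25×(128−208) = 208 − 20 = 188 → 188
After the tone: rgb(163, 162, 188) = #A3A2BC.
Lerp each channel 96% toward 0:
  R: 163 − 156.48 = 6.52 → 7
  G: 162 + 0.96×(0−162) = 162 − 155.52 = 6.48 → 6
  B: 188 + 0.96×(0−188) = 188 − 180.48 = 7.52 → 8
rgb(7, 6, 8) = #070608.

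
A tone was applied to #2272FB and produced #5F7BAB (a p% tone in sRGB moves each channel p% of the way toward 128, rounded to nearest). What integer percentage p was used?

#2272FB is rgb(34, 114, 251); #5F7BAB is rgb(95, 123, 171).
On the B channel (widest range): 171 ≈ 251 + (p/100)(128 − 251), so p ≈ 100×(171 − 251)/(128 − 251) = -8000/-123 = 65.04.
p = 65 reproduces all three channels after rounding.

65%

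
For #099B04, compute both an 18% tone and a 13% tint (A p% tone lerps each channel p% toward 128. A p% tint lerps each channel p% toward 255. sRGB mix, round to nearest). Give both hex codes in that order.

#099B04 is rgb(9, 155, 4).
18% tone:
  R: 9 + 0.18×(128−9) = 9 + 21.42 = 30.42 → 30
  G: 155 − 4.86 = 150.14 → 150
  B: 4 + 0.18×(128−4) = 4 + 22.32 = 26.32 → 26
  → #1E961A
13% tint:
  R: 9 + 31.98 = 40.98 → 41
  G: 155 + 0.13×(255−155) = 155 + 13 = 168 → 168
  B: 4 + 0.13×(255−4) = 4 + 32.63 = 36.63 → 37
  → #29A825

#1E961A, #29A825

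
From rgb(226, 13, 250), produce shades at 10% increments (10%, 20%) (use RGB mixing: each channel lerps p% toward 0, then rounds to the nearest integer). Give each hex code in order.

#cb0ce1, #b50ac8

10%: (226 − 22.6 = 203.4→203, 13 − 1.3 = 11.7→12, 250 − 25 = 225→225) → #cb0ce1
20%: (226 − 45.2 = 180.8→181, 13 − 2.6 = 10.4→10, 250 − 50 = 200→200) → #b50ac8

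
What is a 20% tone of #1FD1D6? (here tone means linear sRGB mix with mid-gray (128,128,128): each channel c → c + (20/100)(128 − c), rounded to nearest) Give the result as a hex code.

#32C1C5

#1FD1D6 is rgb(31, 209, 214).
Per channel, c → c + 0.2(128 − c):
  R: 31 + 0.2×(128−31) = 31 + 19.4 = 50.4 → 50
  G: 209 + 0.2×(128−209) = 209 − 16.2 = 192.8 → 193
  B: 214 − 17.2 = 196.8 → 197
rgb(50, 193, 197) = #32C1C5.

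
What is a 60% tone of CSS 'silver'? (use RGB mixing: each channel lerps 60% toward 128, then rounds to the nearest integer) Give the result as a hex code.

#9A9A9A

CSS silver is rgb(192, 192, 192).
Per channel, c → c + 0.6(128 − c):
  R: 192 − 38.4 = 153.6 → 154
  G: 192 + 0.6×(128−192) = 192 − 38.4 = 153.6 → 154
  B: 192 + 0.6×(128−192) = 192 − 38.4 = 153.6 → 154
rgb(154, 154, 154) = #9A9A9A.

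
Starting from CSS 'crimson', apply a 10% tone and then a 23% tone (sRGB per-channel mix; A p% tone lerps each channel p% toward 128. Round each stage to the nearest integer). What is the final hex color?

#c03551

CSS crimson is rgb(220, 20, 60).
Per channel, c → c + 0.1(128 − c):
  R: 220 + 0.1×(128−220) = 220 − 9.2 = 210.8 → 211
  G: 20 + 10.8 = 30.8 → 31
  B: 60 + 6.8 = 66.8 → 67
After the tone: rgb(211, 31, 67) = #d31f43.
A 23% tone moves each channel 23% toward 128:
  R: 211 + 0.23×(128−211) = 211 − 19.09 = 191.91 → 192
  G: 31 + 0.23×(128−31) = 31 + 22.31 = 53.31 → 53
  B: 67 + 0.23×(128−67) = 67 + 14.03 = 81.03 → 81
rgb(192, 53, 81) = #c03551.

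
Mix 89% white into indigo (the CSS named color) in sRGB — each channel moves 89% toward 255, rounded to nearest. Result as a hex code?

CSS indigo is rgb(75, 0, 130).
Per channel, c → c + 0.89(255 − c):
  R: 75 + 0.89×(255−75) = 75 + 160.2 = 235.2 → 235
  G: 0 + 0.89×(255−0) = 0 + 226.95 = 226.95 → 227
  B: 130 + 111.25 = 241.25 → 241
rgb(235, 227, 241) = #ebe3f1.

#ebe3f1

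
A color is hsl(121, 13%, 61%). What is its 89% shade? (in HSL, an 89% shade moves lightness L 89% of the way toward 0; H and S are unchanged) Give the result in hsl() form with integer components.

L moves 89% from 61 toward 0: 61 − 54.29 = 6.71 → 7.
H and S are unchanged.

hsl(121, 13%, 7%)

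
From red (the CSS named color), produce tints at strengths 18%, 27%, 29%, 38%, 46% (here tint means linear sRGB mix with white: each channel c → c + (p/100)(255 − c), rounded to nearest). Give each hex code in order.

CSS red is rgb(255, 0, 0).
18%: (255→255, 0 + 45.9 = 45.9→46, 0 + 45.9 = 45.9→46) → #FF2E2E
27%: (255→255, 0 + 68.85 = 68.85→69, 0 + 68.85 = 68.85→69) → #FF4545
29%: (255→255, 0 + 73.95 = 73.95→74, 0 + 73.95 = 73.95→74) → #FF4A4A
38%: (255→255, 0 + 96.9 = 96.9→97, 0 + 96.9 = 96.9→97) → #FF6161
46%: (255→255, 0 + 117.3 = 117.3→117, 0 + 117.3 = 117.3→117) → #FF7575

#FF2E2E, #FF4545, #FF4A4A, #FF6161, #FF7575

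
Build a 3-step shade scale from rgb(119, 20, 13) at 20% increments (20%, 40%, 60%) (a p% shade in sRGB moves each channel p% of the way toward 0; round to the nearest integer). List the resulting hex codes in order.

20%: (119 − 23.8 = 95.2→95, 20 − 4 = 16→16, 13 − 2.6 = 10.4→10) → #5F100A
40%: (119 − 47.6 = 71.4→71, 20 − 8 = 12→12, 13 − 5.2 = 7.8→8) → #470C08
60%: (119 − 71.4 = 47.6→48, 20 − 12 = 8→8, 13 − 7.8 = 5.2→5) → #300805

#5F100A, #470C08, #300805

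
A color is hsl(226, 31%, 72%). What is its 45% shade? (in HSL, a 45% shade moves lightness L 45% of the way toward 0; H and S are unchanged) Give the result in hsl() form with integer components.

L moves 45% from 72 toward 0: 72 − 32.4 = 39.6 → 40.
H and S are unchanged.

hsl(226, 31%, 40%)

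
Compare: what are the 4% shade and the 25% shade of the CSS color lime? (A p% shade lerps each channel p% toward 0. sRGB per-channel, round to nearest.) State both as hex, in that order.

#00F500, #00BF00

CSS lime is rgb(0, 255, 0).
4% shade:
  R: 0 + 0 = 0 → 0
  G: 255 − 10.2 = 244.8 → 245
  B: 0 + 0.04×(0−0) = 0 + 0 = 0 → 0
  → #00F500
25% shade:
  R: 0 + 0.25×(0−0) = 0 + 0 = 0 → 0
  G: 255 + 0.25×(0−255) = 255 − 63.75 = 191.25 → 191
  B: 0 + 0.25×(0−0) = 0 + 0 = 0 → 0
  → #00BF00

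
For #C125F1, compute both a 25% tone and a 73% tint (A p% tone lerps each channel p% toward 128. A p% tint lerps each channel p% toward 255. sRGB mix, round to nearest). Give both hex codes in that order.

#B13CD5, #EEC4FB

#C125F1 is rgb(193, 37, 241).
25% tone:
  R: 193 − 16.25 = 176.75 → 177
  G: 37 + 0.25×(128−37) = 37 + 22.75 = 59.75 → 60
  B: 241 − 28.25 = 212.75 → 213
  → #B13CD5
73% tint:
  R: 193 + 0.73×(255−193) = 193 + 45.26 = 238.26 → 238
  G: 37 + 159.14 = 196.14 → 196
  B: 241 + 0.73×(255−241) = 241 + 10.22 = 251.22 → 251
  → #EEC4FB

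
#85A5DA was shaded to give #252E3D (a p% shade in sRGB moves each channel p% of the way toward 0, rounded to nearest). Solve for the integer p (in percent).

72%

#85A5DA is rgb(133, 165, 218); #252E3D is rgb(37, 46, 61).
On the B channel (widest range): 61 ≈ 218 + (p/100)(0 − 218), so p ≈ 100×(61 − 218)/(0 − 218) = -15700/-218 = 72.02.
p = 72 reproduces all three channels after rounding.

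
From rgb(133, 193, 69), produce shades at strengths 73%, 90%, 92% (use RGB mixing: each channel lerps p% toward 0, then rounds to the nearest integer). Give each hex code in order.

73%: (133 − 97.09 = 35.91→36, 193 − 140.89 = 52.11→52, 69 − 50.37 = 18.63→19) → #243413
90%: (133 − 119.7 = 13.3→13, 193 − 173.7 = 19.3→19, 69 − 62.1 = 6.9→7) → #0d1307
92%: (133 − 122.36 = 10.64→11, 193 − 177.56 = 15.44→15, 69 − 63.48 = 5.52→6) → #0b0f06

#243413, #0d1307, #0b0f06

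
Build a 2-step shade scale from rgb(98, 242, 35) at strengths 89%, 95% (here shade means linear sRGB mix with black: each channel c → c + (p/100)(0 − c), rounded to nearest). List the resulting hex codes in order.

89%: (98 − 87.22 = 10.78→11, 242 − 215.38 = 26.62→27, 35 − 31.15 = 3.85→4) → #0B1B04
95%: (98 − 93.1 = 4.9→5, 242 − 229.9 = 12.1→12, 35 − 33.25 = 1.75→2) → #050C02

#0B1B04, #050C02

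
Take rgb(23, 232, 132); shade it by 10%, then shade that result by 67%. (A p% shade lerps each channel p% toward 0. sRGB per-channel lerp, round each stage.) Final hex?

#074527

A 10% shade moves each channel 10% toward 0:
  R: 23 − 2.3 = 20.7 → 21
  G: 232 + 0.1×(0−232) = 232 − 23.2 = 208.8 → 209
  B: 132 − 13.2 = 118.8 → 119
After the shade: rgb(21, 209, 119) = #15D177.
A 67% shade moves each channel 67% toward 0:
  R: 21 − 14.07 = 6.93 → 7
  G: 209 + 0.67×(0−209) = 209 − 140.03 = 68.97 → 69
  B: 119 − 79.73 = 39.27 → 39
rgb(7, 69, 39) = #074527.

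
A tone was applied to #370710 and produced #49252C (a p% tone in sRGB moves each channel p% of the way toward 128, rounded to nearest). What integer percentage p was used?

#370710 is rgb(55, 7, 16); #49252C is rgb(73, 37, 44).
On the G channel (widest range): 37 ≈ 7 + (p/100)(128 − 7), so p ≈ 100×(37 − 7)/(128 − 7) = 3000/121 = 24.79.
p = 25 reproduces all three channels after rounding.

25%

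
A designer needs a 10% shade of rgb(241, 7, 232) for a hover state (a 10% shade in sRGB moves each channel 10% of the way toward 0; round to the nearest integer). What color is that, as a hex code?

Per channel, c → c + 0.1(0 − c):
  R: 241 − 24.1 = 216.9 → 217
  G: 7 + 0.1×(0−7) = 7 − 0.7 = 6.3 → 6
  B: 232 − 23.2 = 208.8 → 209
rgb(217, 6, 209) = #D906D1.

#D906D1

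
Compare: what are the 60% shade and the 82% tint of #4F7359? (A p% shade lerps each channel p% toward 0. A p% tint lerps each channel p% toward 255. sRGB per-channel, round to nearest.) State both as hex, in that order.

#4F7359 is rgb(79, 115, 89).
60% shade:
  R: 79 + 0.6×(0−79) = 79 − 47.4 = 31.6 → 32
  G: 115 + 0.6×(0−115) = 115 − 69 = 46 → 46
  B: 89 − 53.4 = 35.6 → 36
  → #202E24
82% tint:
  R: 79 + 0.82×(255−79) = 79 + 144.32 = 223.32 → 223
  G: 115 + 0.82×(255−115) = 115 + 114.8 = 229.8 → 230
  B: 89 + 136.12 = 225.12 → 225
  → #DFE6E1

#202E24, #DFE6E1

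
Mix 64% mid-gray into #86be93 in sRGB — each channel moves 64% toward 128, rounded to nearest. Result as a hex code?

#829687

#86be93 is rgb(134, 190, 147).
Per channel, c → c + 0.64(128 − c):
  R: 134 + 0.64×(128−134) = 134 − 3.84 = 130.16 → 130
  G: 190 + 0.64×(128−190) = 190 − 39.68 = 150.32 → 150
  B: 147 − 12.16 = 134.84 → 135
rgb(130, 150, 135) = #829687.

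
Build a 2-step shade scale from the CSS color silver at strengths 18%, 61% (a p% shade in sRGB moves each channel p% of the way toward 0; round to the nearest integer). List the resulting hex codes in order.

CSS silver is rgb(192, 192, 192).
18%: (192 − 34.56 = 157.44→157, 192 − 34.56 = 157.44→157, 192 − 34.56 = 157.44→157) → #9D9D9D
61%: (192 − 117.12 = 74.88→75, 192 − 117.12 = 74.88→75, 192 − 117.12 = 74.88→75) → #4B4B4B

#9D9D9D, #4B4B4B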